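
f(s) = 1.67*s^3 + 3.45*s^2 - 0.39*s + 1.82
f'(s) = 5.01*s^2 + 6.9*s - 0.39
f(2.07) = 30.61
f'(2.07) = 35.36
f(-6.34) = -282.62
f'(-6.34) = 157.24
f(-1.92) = 3.47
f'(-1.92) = 4.83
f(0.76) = 4.25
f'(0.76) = 7.75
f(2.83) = 66.20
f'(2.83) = 59.26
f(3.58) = 121.26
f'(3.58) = 88.52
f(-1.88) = 3.65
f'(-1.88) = 4.35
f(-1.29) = 4.48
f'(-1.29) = -0.95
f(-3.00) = -11.05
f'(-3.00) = 24.00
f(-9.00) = -932.65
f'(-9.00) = 343.32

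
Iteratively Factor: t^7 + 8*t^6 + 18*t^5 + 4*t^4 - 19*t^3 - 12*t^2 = (t + 1)*(t^6 + 7*t^5 + 11*t^4 - 7*t^3 - 12*t^2) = t*(t + 1)*(t^5 + 7*t^4 + 11*t^3 - 7*t^2 - 12*t) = t*(t - 1)*(t + 1)*(t^4 + 8*t^3 + 19*t^2 + 12*t) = t^2*(t - 1)*(t + 1)*(t^3 + 8*t^2 + 19*t + 12) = t^2*(t - 1)*(t + 1)^2*(t^2 + 7*t + 12) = t^2*(t - 1)*(t + 1)^2*(t + 3)*(t + 4)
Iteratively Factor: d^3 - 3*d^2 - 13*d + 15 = (d + 3)*(d^2 - 6*d + 5) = (d - 5)*(d + 3)*(d - 1)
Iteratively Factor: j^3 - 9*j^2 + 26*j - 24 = (j - 2)*(j^2 - 7*j + 12) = (j - 4)*(j - 2)*(j - 3)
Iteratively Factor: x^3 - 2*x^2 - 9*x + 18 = (x + 3)*(x^2 - 5*x + 6) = (x - 2)*(x + 3)*(x - 3)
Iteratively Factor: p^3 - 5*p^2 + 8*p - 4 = (p - 1)*(p^2 - 4*p + 4) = (p - 2)*(p - 1)*(p - 2)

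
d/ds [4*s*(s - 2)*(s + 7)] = 12*s^2 + 40*s - 56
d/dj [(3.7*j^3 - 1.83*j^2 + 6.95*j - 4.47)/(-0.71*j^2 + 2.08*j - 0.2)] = (-2.627*j^4 + 15.392*j^3 - 1.0919*j^2 - 5.6154*j + 7.9076)/(0.5041*j^4 - 2.9536*j^3 + 4.6104*j^2 - 0.832*j + 0.04)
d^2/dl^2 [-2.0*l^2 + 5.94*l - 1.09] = -4.00000000000000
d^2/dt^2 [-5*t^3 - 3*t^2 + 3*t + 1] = -30*t - 6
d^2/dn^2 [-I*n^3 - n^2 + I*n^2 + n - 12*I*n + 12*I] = -6*I*n - 2 + 2*I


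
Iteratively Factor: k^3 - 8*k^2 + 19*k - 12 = (k - 1)*(k^2 - 7*k + 12) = (k - 4)*(k - 1)*(k - 3)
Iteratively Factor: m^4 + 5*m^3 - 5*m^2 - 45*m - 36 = (m - 3)*(m^3 + 8*m^2 + 19*m + 12) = (m - 3)*(m + 4)*(m^2 + 4*m + 3) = (m - 3)*(m + 3)*(m + 4)*(m + 1)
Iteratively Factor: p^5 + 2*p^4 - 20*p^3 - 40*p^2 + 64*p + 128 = (p - 4)*(p^4 + 6*p^3 + 4*p^2 - 24*p - 32) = (p - 4)*(p + 2)*(p^3 + 4*p^2 - 4*p - 16) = (p - 4)*(p + 2)^2*(p^2 + 2*p - 8) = (p - 4)*(p + 2)^2*(p + 4)*(p - 2)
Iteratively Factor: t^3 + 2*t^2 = (t + 2)*(t^2) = t*(t + 2)*(t)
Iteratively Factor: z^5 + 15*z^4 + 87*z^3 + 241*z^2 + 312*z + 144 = (z + 3)*(z^4 + 12*z^3 + 51*z^2 + 88*z + 48) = (z + 3)^2*(z^3 + 9*z^2 + 24*z + 16) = (z + 1)*(z + 3)^2*(z^2 + 8*z + 16) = (z + 1)*(z + 3)^2*(z + 4)*(z + 4)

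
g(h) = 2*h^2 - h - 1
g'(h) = 4*h - 1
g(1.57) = 2.36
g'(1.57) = 5.28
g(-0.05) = -0.94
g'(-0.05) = -1.20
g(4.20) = 30.08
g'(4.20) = 15.80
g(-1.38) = 4.19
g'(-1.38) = -6.52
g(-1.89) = 8.03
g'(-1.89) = -8.56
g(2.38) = 7.95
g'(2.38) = 8.52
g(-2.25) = 11.38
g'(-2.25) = -10.00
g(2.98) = 13.78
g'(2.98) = 10.92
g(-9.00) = 170.00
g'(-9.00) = -37.00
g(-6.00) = 77.00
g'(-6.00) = -25.00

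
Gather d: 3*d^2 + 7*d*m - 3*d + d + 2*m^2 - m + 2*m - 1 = 3*d^2 + d*(7*m - 2) + 2*m^2 + m - 1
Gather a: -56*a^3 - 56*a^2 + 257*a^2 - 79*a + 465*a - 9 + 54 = -56*a^3 + 201*a^2 + 386*a + 45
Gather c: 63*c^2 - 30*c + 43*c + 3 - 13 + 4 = 63*c^2 + 13*c - 6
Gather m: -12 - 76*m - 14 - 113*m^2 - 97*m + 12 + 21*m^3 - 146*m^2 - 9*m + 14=21*m^3 - 259*m^2 - 182*m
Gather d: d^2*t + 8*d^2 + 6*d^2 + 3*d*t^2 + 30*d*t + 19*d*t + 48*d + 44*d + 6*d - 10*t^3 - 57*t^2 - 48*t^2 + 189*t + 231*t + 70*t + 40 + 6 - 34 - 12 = d^2*(t + 14) + d*(3*t^2 + 49*t + 98) - 10*t^3 - 105*t^2 + 490*t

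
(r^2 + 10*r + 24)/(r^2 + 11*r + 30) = (r + 4)/(r + 5)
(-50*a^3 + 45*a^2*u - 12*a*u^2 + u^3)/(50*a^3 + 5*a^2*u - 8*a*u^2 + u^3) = (-2*a + u)/(2*a + u)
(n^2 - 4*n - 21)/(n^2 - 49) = (n + 3)/(n + 7)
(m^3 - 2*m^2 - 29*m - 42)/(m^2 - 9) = (m^2 - 5*m - 14)/(m - 3)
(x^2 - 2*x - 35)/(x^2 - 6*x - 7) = (x + 5)/(x + 1)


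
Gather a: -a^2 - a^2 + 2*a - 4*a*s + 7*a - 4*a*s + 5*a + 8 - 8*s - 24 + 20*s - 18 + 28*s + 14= -2*a^2 + a*(14 - 8*s) + 40*s - 20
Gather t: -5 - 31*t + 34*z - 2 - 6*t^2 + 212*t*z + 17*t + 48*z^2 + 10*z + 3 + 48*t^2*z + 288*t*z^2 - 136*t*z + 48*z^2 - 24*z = t^2*(48*z - 6) + t*(288*z^2 + 76*z - 14) + 96*z^2 + 20*z - 4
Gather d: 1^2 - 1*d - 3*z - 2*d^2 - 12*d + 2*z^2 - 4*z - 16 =-2*d^2 - 13*d + 2*z^2 - 7*z - 15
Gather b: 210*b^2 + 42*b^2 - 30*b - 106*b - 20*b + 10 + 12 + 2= 252*b^2 - 156*b + 24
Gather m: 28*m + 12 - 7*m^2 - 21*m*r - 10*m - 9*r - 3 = -7*m^2 + m*(18 - 21*r) - 9*r + 9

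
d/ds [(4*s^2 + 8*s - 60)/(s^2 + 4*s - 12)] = 8*(s^2 + 3*s + 18)/(s^4 + 8*s^3 - 8*s^2 - 96*s + 144)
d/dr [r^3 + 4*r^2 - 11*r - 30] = 3*r^2 + 8*r - 11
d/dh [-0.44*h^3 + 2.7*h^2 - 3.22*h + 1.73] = -1.32*h^2 + 5.4*h - 3.22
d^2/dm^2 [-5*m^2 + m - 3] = -10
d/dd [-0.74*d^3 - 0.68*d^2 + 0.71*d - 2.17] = -2.22*d^2 - 1.36*d + 0.71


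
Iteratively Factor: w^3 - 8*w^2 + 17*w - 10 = (w - 1)*(w^2 - 7*w + 10) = (w - 5)*(w - 1)*(w - 2)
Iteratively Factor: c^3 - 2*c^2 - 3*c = (c)*(c^2 - 2*c - 3) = c*(c + 1)*(c - 3)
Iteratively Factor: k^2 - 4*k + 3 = (k - 3)*(k - 1)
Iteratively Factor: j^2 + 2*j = (j + 2)*(j)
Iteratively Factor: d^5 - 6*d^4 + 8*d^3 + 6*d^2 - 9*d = (d + 1)*(d^4 - 7*d^3 + 15*d^2 - 9*d) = (d - 3)*(d + 1)*(d^3 - 4*d^2 + 3*d) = (d - 3)*(d - 1)*(d + 1)*(d^2 - 3*d) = (d - 3)^2*(d - 1)*(d + 1)*(d)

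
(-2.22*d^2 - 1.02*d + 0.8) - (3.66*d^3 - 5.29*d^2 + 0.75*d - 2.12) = -3.66*d^3 + 3.07*d^2 - 1.77*d + 2.92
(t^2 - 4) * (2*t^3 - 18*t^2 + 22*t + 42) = 2*t^5 - 18*t^4 + 14*t^3 + 114*t^2 - 88*t - 168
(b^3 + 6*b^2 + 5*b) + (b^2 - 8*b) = b^3 + 7*b^2 - 3*b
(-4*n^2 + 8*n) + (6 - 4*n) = -4*n^2 + 4*n + 6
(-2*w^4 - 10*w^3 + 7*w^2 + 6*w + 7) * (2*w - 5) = -4*w^5 - 10*w^4 + 64*w^3 - 23*w^2 - 16*w - 35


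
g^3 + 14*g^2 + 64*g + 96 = (g + 4)^2*(g + 6)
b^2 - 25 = (b - 5)*(b + 5)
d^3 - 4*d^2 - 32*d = d*(d - 8)*(d + 4)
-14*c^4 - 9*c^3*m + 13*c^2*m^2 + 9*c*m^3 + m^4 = (-c + m)*(c + m)*(2*c + m)*(7*c + m)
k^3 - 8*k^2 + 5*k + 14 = (k - 7)*(k - 2)*(k + 1)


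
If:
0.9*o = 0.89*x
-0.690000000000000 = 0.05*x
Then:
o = -13.65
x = -13.80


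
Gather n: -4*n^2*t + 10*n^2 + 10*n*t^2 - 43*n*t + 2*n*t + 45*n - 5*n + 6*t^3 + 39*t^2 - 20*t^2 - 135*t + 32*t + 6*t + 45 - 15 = n^2*(10 - 4*t) + n*(10*t^2 - 41*t + 40) + 6*t^3 + 19*t^2 - 97*t + 30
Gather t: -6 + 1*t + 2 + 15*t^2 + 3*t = 15*t^2 + 4*t - 4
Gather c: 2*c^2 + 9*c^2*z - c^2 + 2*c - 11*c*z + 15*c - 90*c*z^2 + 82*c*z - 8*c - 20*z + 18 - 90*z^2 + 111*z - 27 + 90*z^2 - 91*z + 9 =c^2*(9*z + 1) + c*(-90*z^2 + 71*z + 9)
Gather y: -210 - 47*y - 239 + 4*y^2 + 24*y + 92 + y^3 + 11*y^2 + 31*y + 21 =y^3 + 15*y^2 + 8*y - 336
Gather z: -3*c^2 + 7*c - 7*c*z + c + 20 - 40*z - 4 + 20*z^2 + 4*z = -3*c^2 + 8*c + 20*z^2 + z*(-7*c - 36) + 16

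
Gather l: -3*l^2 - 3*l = -3*l^2 - 3*l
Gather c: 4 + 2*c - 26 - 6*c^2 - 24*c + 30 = -6*c^2 - 22*c + 8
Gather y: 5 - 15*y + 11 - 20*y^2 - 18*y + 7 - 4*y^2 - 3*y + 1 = -24*y^2 - 36*y + 24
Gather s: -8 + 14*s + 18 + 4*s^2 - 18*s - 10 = 4*s^2 - 4*s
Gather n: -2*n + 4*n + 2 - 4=2*n - 2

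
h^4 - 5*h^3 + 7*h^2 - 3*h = h*(h - 3)*(h - 1)^2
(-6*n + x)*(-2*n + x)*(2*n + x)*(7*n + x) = 168*n^4 - 4*n^3*x - 46*n^2*x^2 + n*x^3 + x^4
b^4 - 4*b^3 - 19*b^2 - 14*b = b*(b - 7)*(b + 1)*(b + 2)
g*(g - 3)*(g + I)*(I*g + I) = I*g^4 - g^3 - 2*I*g^3 + 2*g^2 - 3*I*g^2 + 3*g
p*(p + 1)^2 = p^3 + 2*p^2 + p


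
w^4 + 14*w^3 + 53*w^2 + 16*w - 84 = (w - 1)*(w + 2)*(w + 6)*(w + 7)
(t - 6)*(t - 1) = t^2 - 7*t + 6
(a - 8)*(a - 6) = a^2 - 14*a + 48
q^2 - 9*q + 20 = (q - 5)*(q - 4)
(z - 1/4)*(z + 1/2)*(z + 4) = z^3 + 17*z^2/4 + 7*z/8 - 1/2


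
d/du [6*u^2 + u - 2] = 12*u + 1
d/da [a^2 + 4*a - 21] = 2*a + 4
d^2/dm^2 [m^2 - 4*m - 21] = 2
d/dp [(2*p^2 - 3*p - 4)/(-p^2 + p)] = (-p^2 - 8*p + 4)/(p^2*(p^2 - 2*p + 1))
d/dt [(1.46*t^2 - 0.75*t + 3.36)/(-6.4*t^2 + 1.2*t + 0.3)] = (-3.048*t^2 + 43.884*t - 4.257)/(40.96*t^4 - 15.36*t^3 - 2.4*t^2 + 0.72*t + 0.09)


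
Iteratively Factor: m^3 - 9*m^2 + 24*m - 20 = (m - 2)*(m^2 - 7*m + 10) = (m - 5)*(m - 2)*(m - 2)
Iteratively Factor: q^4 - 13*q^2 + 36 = (q - 2)*(q^3 + 2*q^2 - 9*q - 18) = (q - 3)*(q - 2)*(q^2 + 5*q + 6) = (q - 3)*(q - 2)*(q + 2)*(q + 3)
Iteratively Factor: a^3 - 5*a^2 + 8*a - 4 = (a - 1)*(a^2 - 4*a + 4) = (a - 2)*(a - 1)*(a - 2)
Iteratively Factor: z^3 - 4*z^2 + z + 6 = (z - 2)*(z^2 - 2*z - 3) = (z - 2)*(z + 1)*(z - 3)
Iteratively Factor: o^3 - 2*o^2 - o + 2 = (o + 1)*(o^2 - 3*o + 2) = (o - 2)*(o + 1)*(o - 1)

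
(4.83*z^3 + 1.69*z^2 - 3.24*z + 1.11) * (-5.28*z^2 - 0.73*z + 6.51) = -25.5024*z^5 - 12.4491*z^4 + 47.3168*z^3 + 7.5063*z^2 - 21.9027*z + 7.2261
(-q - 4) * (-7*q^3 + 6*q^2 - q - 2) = 7*q^4 + 22*q^3 - 23*q^2 + 6*q + 8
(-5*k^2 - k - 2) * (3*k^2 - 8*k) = -15*k^4 + 37*k^3 + 2*k^2 + 16*k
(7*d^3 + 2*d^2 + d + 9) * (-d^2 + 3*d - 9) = -7*d^5 + 19*d^4 - 58*d^3 - 24*d^2 + 18*d - 81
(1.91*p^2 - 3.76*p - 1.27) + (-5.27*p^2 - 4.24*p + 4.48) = -3.36*p^2 - 8.0*p + 3.21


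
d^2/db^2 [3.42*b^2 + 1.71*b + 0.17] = 6.84000000000000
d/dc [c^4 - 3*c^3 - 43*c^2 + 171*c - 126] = 4*c^3 - 9*c^2 - 86*c + 171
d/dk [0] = 0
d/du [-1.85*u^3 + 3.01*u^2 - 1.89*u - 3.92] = -5.55*u^2 + 6.02*u - 1.89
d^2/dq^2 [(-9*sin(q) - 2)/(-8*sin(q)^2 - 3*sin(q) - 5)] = (-576*sin(q)^5 - 296*sin(q)^4 + 3168*sin(q)^3 + 1205*sin(q)^2 - 2067*sin(q) - 394)/(8*sin(q)^2 + 3*sin(q) + 5)^3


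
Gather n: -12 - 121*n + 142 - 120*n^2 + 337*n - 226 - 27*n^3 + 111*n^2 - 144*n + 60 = -27*n^3 - 9*n^2 + 72*n - 36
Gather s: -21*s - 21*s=-42*s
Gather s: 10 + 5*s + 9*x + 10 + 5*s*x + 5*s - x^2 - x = s*(5*x + 10) - x^2 + 8*x + 20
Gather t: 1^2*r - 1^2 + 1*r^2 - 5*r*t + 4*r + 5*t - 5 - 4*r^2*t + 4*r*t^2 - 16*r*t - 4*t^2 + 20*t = r^2 + 5*r + t^2*(4*r - 4) + t*(-4*r^2 - 21*r + 25) - 6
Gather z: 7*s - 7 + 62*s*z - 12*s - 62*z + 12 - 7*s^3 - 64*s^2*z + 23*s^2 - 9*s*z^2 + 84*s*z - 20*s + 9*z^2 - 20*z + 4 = -7*s^3 + 23*s^2 - 25*s + z^2*(9 - 9*s) + z*(-64*s^2 + 146*s - 82) + 9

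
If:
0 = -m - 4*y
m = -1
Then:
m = -1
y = 1/4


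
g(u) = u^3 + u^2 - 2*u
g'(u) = 3*u^2 + 2*u - 2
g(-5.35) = -113.81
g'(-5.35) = 73.17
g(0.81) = -0.43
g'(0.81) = 1.59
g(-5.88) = -156.96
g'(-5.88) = 89.96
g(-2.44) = -3.69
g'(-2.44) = 10.98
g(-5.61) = -133.87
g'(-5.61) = 81.20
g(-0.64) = 1.43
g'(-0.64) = -2.05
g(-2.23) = -1.66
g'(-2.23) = 8.46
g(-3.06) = -13.17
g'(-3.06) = 19.97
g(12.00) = 1848.00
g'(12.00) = 454.00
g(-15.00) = -3120.00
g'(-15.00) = 643.00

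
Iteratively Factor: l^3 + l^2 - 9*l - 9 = (l + 1)*(l^2 - 9) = (l + 1)*(l + 3)*(l - 3)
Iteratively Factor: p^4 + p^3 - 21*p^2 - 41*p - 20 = (p + 4)*(p^3 - 3*p^2 - 9*p - 5) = (p + 1)*(p + 4)*(p^2 - 4*p - 5) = (p - 5)*(p + 1)*(p + 4)*(p + 1)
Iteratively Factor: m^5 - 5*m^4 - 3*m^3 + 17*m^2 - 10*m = (m)*(m^4 - 5*m^3 - 3*m^2 + 17*m - 10) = m*(m + 2)*(m^3 - 7*m^2 + 11*m - 5) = m*(m - 5)*(m + 2)*(m^2 - 2*m + 1) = m*(m - 5)*(m - 1)*(m + 2)*(m - 1)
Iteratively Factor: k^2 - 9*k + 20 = (k - 5)*(k - 4)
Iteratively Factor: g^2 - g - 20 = (g + 4)*(g - 5)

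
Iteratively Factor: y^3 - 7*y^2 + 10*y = (y)*(y^2 - 7*y + 10) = y*(y - 2)*(y - 5)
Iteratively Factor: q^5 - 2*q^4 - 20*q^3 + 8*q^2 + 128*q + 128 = (q - 4)*(q^4 + 2*q^3 - 12*q^2 - 40*q - 32) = (q - 4)*(q + 2)*(q^3 - 12*q - 16) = (q - 4)^2*(q + 2)*(q^2 + 4*q + 4) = (q - 4)^2*(q + 2)^2*(q + 2)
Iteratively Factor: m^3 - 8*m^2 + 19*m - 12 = (m - 4)*(m^2 - 4*m + 3) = (m - 4)*(m - 3)*(m - 1)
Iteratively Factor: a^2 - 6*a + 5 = (a - 1)*(a - 5)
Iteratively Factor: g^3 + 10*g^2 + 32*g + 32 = (g + 4)*(g^2 + 6*g + 8) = (g + 4)^2*(g + 2)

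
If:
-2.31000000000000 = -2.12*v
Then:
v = 1.09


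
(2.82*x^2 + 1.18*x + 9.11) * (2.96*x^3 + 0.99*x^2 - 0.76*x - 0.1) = 8.3472*x^5 + 6.2846*x^4 + 25.9906*x^3 + 7.8401*x^2 - 7.0416*x - 0.911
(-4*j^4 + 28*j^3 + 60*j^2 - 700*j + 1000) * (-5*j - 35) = 20*j^5 - 1280*j^3 + 1400*j^2 + 19500*j - 35000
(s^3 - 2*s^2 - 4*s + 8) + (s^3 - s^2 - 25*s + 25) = 2*s^3 - 3*s^2 - 29*s + 33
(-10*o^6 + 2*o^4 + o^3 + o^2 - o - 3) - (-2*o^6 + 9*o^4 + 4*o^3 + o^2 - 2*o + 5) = -8*o^6 - 7*o^4 - 3*o^3 + o - 8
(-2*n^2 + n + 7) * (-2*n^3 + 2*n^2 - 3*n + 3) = 4*n^5 - 6*n^4 - 6*n^3 + 5*n^2 - 18*n + 21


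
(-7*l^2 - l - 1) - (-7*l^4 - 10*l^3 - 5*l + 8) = 7*l^4 + 10*l^3 - 7*l^2 + 4*l - 9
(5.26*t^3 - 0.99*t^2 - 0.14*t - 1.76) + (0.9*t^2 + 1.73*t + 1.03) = 5.26*t^3 - 0.09*t^2 + 1.59*t - 0.73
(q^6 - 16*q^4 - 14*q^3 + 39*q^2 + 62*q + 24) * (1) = q^6 - 16*q^4 - 14*q^3 + 39*q^2 + 62*q + 24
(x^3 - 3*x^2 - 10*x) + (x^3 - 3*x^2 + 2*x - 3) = 2*x^3 - 6*x^2 - 8*x - 3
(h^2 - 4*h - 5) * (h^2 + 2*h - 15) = h^4 - 2*h^3 - 28*h^2 + 50*h + 75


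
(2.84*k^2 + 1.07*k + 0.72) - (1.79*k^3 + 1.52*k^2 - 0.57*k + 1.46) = -1.79*k^3 + 1.32*k^2 + 1.64*k - 0.74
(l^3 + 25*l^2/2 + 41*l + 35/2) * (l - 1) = l^4 + 23*l^3/2 + 57*l^2/2 - 47*l/2 - 35/2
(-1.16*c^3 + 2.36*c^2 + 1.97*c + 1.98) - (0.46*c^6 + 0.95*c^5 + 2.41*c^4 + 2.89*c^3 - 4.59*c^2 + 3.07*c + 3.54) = -0.46*c^6 - 0.95*c^5 - 2.41*c^4 - 4.05*c^3 + 6.95*c^2 - 1.1*c - 1.56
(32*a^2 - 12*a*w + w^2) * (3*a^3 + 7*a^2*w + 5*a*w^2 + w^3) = 96*a^5 + 188*a^4*w + 79*a^3*w^2 - 21*a^2*w^3 - 7*a*w^4 + w^5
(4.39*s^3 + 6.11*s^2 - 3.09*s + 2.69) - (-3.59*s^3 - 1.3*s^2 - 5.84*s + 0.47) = 7.98*s^3 + 7.41*s^2 + 2.75*s + 2.22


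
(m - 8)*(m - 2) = m^2 - 10*m + 16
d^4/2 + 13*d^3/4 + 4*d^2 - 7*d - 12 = (d/2 + 1)*(d - 3/2)*(d + 2)*(d + 4)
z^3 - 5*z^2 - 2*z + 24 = (z - 4)*(z - 3)*(z + 2)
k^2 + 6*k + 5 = (k + 1)*(k + 5)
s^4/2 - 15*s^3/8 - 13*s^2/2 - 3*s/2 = s*(s/2 + 1)*(s - 6)*(s + 1/4)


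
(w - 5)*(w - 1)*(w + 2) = w^3 - 4*w^2 - 7*w + 10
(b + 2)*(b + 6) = b^2 + 8*b + 12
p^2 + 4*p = p*(p + 4)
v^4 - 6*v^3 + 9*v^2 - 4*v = v*(v - 4)*(v - 1)^2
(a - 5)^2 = a^2 - 10*a + 25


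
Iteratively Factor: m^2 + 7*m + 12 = (m + 3)*(m + 4)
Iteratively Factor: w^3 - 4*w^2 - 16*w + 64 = (w - 4)*(w^2 - 16) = (w - 4)^2*(w + 4)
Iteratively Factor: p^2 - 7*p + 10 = (p - 2)*(p - 5)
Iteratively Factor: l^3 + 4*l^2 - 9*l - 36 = (l + 4)*(l^2 - 9) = (l - 3)*(l + 4)*(l + 3)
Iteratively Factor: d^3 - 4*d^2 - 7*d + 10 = (d - 1)*(d^2 - 3*d - 10) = (d - 1)*(d + 2)*(d - 5)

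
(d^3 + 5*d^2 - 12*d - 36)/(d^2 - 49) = (d^3 + 5*d^2 - 12*d - 36)/(d^2 - 49)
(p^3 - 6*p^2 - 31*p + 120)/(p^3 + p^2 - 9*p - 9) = (p^2 - 3*p - 40)/(p^2 + 4*p + 3)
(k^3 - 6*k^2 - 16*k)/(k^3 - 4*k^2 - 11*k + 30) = k*(k^2 - 6*k - 16)/(k^3 - 4*k^2 - 11*k + 30)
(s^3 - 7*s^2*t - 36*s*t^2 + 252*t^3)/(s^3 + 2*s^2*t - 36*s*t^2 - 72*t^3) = (s - 7*t)/(s + 2*t)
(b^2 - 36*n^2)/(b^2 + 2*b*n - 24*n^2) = (b - 6*n)/(b - 4*n)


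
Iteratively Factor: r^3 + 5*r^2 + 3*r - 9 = (r + 3)*(r^2 + 2*r - 3) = (r + 3)^2*(r - 1)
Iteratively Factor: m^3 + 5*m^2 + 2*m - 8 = (m + 4)*(m^2 + m - 2) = (m - 1)*(m + 4)*(m + 2)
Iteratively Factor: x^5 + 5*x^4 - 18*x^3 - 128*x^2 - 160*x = (x)*(x^4 + 5*x^3 - 18*x^2 - 128*x - 160) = x*(x + 2)*(x^3 + 3*x^2 - 24*x - 80) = x*(x + 2)*(x + 4)*(x^2 - x - 20) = x*(x - 5)*(x + 2)*(x + 4)*(x + 4)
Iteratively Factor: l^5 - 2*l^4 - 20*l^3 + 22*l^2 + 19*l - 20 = (l - 1)*(l^4 - l^3 - 21*l^2 + l + 20) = (l - 1)*(l + 4)*(l^3 - 5*l^2 - l + 5) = (l - 5)*(l - 1)*(l + 4)*(l^2 - 1) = (l - 5)*(l - 1)*(l + 1)*(l + 4)*(l - 1)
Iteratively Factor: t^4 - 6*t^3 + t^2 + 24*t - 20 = (t + 2)*(t^3 - 8*t^2 + 17*t - 10) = (t - 5)*(t + 2)*(t^2 - 3*t + 2) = (t - 5)*(t - 2)*(t + 2)*(t - 1)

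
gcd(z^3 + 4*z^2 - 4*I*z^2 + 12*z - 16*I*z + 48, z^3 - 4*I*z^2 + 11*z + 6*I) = z - 6*I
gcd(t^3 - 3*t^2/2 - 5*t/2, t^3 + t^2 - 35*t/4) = t^2 - 5*t/2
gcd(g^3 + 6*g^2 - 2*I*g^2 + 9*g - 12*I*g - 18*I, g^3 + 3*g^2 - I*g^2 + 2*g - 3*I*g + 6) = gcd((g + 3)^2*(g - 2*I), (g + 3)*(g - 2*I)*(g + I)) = g^2 + g*(3 - 2*I) - 6*I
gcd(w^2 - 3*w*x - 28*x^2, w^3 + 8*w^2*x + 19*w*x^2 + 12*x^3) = w + 4*x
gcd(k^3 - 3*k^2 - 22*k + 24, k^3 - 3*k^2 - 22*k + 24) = k^3 - 3*k^2 - 22*k + 24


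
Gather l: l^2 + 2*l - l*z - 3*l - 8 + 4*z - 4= l^2 + l*(-z - 1) + 4*z - 12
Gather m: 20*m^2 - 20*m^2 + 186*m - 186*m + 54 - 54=0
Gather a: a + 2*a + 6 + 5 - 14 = 3*a - 3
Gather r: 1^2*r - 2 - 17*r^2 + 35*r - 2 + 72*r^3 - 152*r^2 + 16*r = 72*r^3 - 169*r^2 + 52*r - 4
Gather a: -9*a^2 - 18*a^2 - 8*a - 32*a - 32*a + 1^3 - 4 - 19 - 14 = -27*a^2 - 72*a - 36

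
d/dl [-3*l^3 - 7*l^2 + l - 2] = -9*l^2 - 14*l + 1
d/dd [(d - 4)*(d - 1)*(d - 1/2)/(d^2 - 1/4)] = 2*(2*d^2 + 2*d - 13)/(4*d^2 + 4*d + 1)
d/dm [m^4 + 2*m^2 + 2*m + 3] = 4*m^3 + 4*m + 2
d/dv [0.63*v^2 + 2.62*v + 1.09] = 1.26*v + 2.62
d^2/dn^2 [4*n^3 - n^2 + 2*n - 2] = 24*n - 2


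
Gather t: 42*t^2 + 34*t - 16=42*t^2 + 34*t - 16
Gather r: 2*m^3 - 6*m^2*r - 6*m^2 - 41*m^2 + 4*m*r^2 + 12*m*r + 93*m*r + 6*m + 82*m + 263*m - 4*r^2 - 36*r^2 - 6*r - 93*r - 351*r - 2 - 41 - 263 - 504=2*m^3 - 47*m^2 + 351*m + r^2*(4*m - 40) + r*(-6*m^2 + 105*m - 450) - 810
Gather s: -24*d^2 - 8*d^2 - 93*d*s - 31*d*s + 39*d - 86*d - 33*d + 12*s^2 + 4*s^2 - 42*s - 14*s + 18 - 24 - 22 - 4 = -32*d^2 - 80*d + 16*s^2 + s*(-124*d - 56) - 32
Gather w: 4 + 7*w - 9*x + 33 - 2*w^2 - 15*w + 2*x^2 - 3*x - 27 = -2*w^2 - 8*w + 2*x^2 - 12*x + 10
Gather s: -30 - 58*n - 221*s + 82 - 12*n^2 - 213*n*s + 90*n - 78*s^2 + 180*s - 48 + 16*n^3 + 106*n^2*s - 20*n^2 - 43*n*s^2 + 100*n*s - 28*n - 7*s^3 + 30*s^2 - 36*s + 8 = 16*n^3 - 32*n^2 + 4*n - 7*s^3 + s^2*(-43*n - 48) + s*(106*n^2 - 113*n - 77) + 12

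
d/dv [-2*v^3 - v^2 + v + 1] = -6*v^2 - 2*v + 1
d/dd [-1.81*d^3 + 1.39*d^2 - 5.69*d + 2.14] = -5.43*d^2 + 2.78*d - 5.69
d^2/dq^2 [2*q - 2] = 0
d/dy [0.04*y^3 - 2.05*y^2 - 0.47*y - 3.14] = 0.12*y^2 - 4.1*y - 0.47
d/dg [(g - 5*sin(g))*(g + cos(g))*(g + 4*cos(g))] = -5*sqrt(2)*g^2*sin(g + pi/4) + 3*g^2 - 4*g*sin(2*g) - 25*g*cos(2*g) + 10*sqrt(2)*g*cos(g + pi/4) - 25*sin(2*g)/2 - 5*cos(g) + 2*cos(2*g) - 15*cos(3*g) + 2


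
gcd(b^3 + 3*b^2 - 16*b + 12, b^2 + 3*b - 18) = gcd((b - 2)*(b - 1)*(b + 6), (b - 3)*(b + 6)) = b + 6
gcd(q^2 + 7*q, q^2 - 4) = 1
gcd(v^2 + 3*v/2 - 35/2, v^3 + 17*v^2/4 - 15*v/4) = v + 5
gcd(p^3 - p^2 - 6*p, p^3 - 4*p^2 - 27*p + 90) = p - 3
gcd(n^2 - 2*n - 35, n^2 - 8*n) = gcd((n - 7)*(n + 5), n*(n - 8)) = 1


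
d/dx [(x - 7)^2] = 2*x - 14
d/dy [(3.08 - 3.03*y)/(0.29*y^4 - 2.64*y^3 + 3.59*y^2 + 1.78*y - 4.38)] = (2.6361*y^4 - 19.5712*y^3 + 35.2713*y^2 - 22.1144*y + 7.789)/(0.0841*y^8 - 1.5312*y^7 + 9.0518*y^6 - 17.9228*y^5 + 0.949299999999999*y^4 + 35.9068*y^3 - 28.28*y^2 - 15.5928*y + 19.1844)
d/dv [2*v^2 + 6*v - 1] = 4*v + 6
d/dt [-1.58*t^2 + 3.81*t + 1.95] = 3.81 - 3.16*t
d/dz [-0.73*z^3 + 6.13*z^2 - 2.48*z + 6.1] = -2.19*z^2 + 12.26*z - 2.48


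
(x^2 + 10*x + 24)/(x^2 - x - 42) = (x + 4)/(x - 7)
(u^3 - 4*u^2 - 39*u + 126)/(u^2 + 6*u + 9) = (u^3 - 4*u^2 - 39*u + 126)/(u^2 + 6*u + 9)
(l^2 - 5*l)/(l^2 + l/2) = 2*(l - 5)/(2*l + 1)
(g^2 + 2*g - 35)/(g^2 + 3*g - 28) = (g - 5)/(g - 4)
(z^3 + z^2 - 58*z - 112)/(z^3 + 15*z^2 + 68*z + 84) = (z - 8)/(z + 6)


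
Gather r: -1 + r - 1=r - 2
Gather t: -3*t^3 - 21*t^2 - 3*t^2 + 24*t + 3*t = -3*t^3 - 24*t^2 + 27*t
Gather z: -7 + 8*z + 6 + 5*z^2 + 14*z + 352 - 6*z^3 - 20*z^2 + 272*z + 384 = -6*z^3 - 15*z^2 + 294*z + 735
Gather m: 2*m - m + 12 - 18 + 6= m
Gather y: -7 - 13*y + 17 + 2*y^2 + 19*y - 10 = 2*y^2 + 6*y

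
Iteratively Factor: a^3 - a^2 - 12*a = (a - 4)*(a^2 + 3*a) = a*(a - 4)*(a + 3)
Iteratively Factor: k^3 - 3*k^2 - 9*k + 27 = (k - 3)*(k^2 - 9) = (k - 3)^2*(k + 3)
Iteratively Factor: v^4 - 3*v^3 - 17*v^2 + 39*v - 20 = (v - 1)*(v^3 - 2*v^2 - 19*v + 20) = (v - 1)*(v + 4)*(v^2 - 6*v + 5) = (v - 1)^2*(v + 4)*(v - 5)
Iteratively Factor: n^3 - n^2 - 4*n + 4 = (n - 2)*(n^2 + n - 2) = (n - 2)*(n - 1)*(n + 2)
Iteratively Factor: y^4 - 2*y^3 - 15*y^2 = (y)*(y^3 - 2*y^2 - 15*y) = y^2*(y^2 - 2*y - 15) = y^2*(y - 5)*(y + 3)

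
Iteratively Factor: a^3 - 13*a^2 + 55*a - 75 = (a - 5)*(a^2 - 8*a + 15) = (a - 5)^2*(a - 3)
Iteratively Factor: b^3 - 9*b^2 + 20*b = (b - 4)*(b^2 - 5*b) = b*(b - 4)*(b - 5)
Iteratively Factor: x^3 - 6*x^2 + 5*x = (x)*(x^2 - 6*x + 5) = x*(x - 1)*(x - 5)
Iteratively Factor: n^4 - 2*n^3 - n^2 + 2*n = (n + 1)*(n^3 - 3*n^2 + 2*n) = (n - 1)*(n + 1)*(n^2 - 2*n) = n*(n - 1)*(n + 1)*(n - 2)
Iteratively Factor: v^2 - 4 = (v - 2)*(v + 2)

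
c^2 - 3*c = c*(c - 3)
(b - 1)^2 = b^2 - 2*b + 1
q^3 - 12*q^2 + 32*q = q*(q - 8)*(q - 4)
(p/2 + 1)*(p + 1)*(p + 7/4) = p^3/2 + 19*p^2/8 + 29*p/8 + 7/4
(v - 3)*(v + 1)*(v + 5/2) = v^3 + v^2/2 - 8*v - 15/2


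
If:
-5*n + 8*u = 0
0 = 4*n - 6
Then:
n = 3/2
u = 15/16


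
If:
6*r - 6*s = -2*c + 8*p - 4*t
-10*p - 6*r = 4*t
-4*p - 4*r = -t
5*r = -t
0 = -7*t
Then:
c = 3*s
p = 0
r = 0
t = 0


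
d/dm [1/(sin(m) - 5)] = -cos(m)/(sin(m) - 5)^2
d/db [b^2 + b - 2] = 2*b + 1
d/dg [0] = 0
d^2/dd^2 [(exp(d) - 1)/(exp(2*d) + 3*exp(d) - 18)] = (exp(4*d) - 7*exp(3*d) + 99*exp(2*d) - 27*exp(d) + 270)*exp(d)/(exp(6*d) + 9*exp(5*d) - 27*exp(4*d) - 297*exp(3*d) + 486*exp(2*d) + 2916*exp(d) - 5832)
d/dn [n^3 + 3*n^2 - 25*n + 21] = 3*n^2 + 6*n - 25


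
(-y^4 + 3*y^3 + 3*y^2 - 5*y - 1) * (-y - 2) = y^5 - y^4 - 9*y^3 - y^2 + 11*y + 2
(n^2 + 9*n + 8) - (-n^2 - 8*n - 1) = 2*n^2 + 17*n + 9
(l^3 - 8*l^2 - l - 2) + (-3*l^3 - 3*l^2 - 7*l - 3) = -2*l^3 - 11*l^2 - 8*l - 5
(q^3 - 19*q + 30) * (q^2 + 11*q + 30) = q^5 + 11*q^4 + 11*q^3 - 179*q^2 - 240*q + 900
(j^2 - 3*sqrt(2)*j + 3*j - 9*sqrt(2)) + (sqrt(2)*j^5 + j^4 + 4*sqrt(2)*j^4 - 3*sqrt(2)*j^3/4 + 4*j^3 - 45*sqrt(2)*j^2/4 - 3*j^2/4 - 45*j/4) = sqrt(2)*j^5 + j^4 + 4*sqrt(2)*j^4 - 3*sqrt(2)*j^3/4 + 4*j^3 - 45*sqrt(2)*j^2/4 + j^2/4 - 33*j/4 - 3*sqrt(2)*j - 9*sqrt(2)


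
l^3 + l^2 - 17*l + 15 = (l - 3)*(l - 1)*(l + 5)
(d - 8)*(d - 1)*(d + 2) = d^3 - 7*d^2 - 10*d + 16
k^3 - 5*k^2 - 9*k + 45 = (k - 5)*(k - 3)*(k + 3)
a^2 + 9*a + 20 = (a + 4)*(a + 5)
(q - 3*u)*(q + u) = q^2 - 2*q*u - 3*u^2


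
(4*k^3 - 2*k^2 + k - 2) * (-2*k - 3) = -8*k^4 - 8*k^3 + 4*k^2 + k + 6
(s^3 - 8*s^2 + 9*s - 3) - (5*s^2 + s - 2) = s^3 - 13*s^2 + 8*s - 1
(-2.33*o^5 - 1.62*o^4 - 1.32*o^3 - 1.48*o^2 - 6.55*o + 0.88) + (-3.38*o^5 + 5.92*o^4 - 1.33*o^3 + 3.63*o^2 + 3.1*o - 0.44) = -5.71*o^5 + 4.3*o^4 - 2.65*o^3 + 2.15*o^2 - 3.45*o + 0.44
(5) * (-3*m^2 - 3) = -15*m^2 - 15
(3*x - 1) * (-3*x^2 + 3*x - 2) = -9*x^3 + 12*x^2 - 9*x + 2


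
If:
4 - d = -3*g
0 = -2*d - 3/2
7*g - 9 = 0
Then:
No Solution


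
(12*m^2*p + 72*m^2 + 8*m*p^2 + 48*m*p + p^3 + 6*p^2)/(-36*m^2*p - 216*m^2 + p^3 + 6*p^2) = (2*m + p)/(-6*m + p)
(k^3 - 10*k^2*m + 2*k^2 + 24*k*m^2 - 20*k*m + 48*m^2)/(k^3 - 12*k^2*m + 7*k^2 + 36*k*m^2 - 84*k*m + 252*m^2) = (k^2 - 4*k*m + 2*k - 8*m)/(k^2 - 6*k*m + 7*k - 42*m)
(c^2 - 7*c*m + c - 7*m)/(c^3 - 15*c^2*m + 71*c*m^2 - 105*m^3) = (c + 1)/(c^2 - 8*c*m + 15*m^2)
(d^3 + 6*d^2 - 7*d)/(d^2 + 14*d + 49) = d*(d - 1)/(d + 7)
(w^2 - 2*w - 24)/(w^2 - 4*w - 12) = (w + 4)/(w + 2)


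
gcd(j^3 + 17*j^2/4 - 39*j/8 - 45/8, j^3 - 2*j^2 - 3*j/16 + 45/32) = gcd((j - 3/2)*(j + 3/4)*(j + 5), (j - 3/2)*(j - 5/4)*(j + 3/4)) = j^2 - 3*j/4 - 9/8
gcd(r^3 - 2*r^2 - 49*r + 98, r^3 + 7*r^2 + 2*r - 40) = r - 2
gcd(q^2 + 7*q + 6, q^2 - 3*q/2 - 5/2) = q + 1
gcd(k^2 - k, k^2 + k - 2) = k - 1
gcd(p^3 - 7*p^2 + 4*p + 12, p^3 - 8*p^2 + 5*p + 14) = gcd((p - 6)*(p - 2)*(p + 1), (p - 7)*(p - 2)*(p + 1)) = p^2 - p - 2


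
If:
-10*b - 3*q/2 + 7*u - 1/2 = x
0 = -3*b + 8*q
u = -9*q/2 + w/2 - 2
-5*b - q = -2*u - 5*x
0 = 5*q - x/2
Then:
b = -4/489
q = -1/326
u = 107/1956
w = 1996/489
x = -5/163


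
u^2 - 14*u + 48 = (u - 8)*(u - 6)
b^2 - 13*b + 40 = (b - 8)*(b - 5)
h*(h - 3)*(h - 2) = h^3 - 5*h^2 + 6*h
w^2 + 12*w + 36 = (w + 6)^2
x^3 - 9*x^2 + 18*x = x*(x - 6)*(x - 3)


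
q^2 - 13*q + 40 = (q - 8)*(q - 5)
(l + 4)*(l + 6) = l^2 + 10*l + 24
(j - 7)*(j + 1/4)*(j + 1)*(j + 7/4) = j^4 - 4*j^3 - 297*j^2/16 - 133*j/8 - 49/16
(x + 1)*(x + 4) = x^2 + 5*x + 4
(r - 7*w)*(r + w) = r^2 - 6*r*w - 7*w^2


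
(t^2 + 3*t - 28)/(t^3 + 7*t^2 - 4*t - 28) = (t - 4)/(t^2 - 4)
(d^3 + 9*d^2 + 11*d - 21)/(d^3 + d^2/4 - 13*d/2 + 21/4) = 4*(d + 7)/(4*d - 7)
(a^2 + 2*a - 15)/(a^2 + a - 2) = (a^2 + 2*a - 15)/(a^2 + a - 2)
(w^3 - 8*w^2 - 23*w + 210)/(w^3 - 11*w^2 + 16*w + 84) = (w + 5)/(w + 2)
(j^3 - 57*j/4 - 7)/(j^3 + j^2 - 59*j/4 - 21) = (2*j + 1)/(2*j + 3)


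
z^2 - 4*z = z*(z - 4)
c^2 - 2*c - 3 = (c - 3)*(c + 1)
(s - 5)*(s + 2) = s^2 - 3*s - 10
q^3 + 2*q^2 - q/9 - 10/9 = (q - 2/3)*(q + 1)*(q + 5/3)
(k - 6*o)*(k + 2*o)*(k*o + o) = k^3*o - 4*k^2*o^2 + k^2*o - 12*k*o^3 - 4*k*o^2 - 12*o^3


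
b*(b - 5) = b^2 - 5*b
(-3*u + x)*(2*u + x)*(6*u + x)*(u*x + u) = -36*u^4*x - 36*u^4 - 12*u^3*x^2 - 12*u^3*x + 5*u^2*x^3 + 5*u^2*x^2 + u*x^4 + u*x^3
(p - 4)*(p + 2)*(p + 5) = p^3 + 3*p^2 - 18*p - 40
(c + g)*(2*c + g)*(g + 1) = 2*c^2*g + 2*c^2 + 3*c*g^2 + 3*c*g + g^3 + g^2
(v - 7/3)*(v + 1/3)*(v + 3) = v^3 + v^2 - 61*v/9 - 7/3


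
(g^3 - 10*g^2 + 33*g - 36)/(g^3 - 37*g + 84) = (g - 3)/(g + 7)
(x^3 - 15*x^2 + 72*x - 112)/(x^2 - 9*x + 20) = (x^2 - 11*x + 28)/(x - 5)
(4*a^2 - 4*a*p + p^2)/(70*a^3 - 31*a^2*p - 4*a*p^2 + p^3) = (-2*a + p)/(-35*a^2 - 2*a*p + p^2)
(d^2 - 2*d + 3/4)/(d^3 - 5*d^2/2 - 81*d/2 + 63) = (d - 1/2)/(d^2 - d - 42)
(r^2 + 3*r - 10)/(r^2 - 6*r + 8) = (r + 5)/(r - 4)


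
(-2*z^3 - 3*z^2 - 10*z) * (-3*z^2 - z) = 6*z^5 + 11*z^4 + 33*z^3 + 10*z^2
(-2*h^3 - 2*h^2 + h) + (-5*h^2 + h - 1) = -2*h^3 - 7*h^2 + 2*h - 1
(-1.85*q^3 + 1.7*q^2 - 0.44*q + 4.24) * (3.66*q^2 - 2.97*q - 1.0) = -6.771*q^5 + 11.7165*q^4 - 4.8094*q^3 + 15.1252*q^2 - 12.1528*q - 4.24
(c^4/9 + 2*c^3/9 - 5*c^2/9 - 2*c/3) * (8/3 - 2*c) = -2*c^5/9 - 4*c^4/27 + 46*c^3/27 - 4*c^2/27 - 16*c/9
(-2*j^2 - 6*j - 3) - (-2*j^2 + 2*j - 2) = -8*j - 1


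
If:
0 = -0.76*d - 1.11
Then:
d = -1.46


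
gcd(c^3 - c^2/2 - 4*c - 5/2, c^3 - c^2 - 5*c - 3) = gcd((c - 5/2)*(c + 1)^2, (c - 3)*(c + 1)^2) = c^2 + 2*c + 1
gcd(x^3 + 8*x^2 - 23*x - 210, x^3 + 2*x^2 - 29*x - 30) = x^2 + x - 30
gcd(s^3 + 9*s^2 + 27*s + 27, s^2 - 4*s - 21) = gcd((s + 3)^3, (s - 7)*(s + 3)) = s + 3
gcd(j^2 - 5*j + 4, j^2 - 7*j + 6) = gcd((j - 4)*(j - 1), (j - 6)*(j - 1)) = j - 1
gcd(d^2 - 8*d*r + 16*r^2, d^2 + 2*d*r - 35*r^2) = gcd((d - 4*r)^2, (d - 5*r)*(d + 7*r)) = 1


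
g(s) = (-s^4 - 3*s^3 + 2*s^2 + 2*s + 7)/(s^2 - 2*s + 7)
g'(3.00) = -12.26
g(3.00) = -13.10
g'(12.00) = -29.32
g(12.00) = -201.58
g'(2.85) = -11.73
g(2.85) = -11.30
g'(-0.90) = -0.28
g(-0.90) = 0.87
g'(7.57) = -20.94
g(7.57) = -90.48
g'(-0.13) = 0.47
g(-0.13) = 0.93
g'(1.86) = -6.52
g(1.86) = -2.02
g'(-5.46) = 5.65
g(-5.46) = -7.22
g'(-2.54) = 0.42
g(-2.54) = 1.21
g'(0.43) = 0.50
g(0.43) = 1.26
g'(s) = (2 - 2*s)*(-s^4 - 3*s^3 + 2*s^2 + 2*s + 7)/(s^2 - 2*s + 7)^2 + (-4*s^3 - 9*s^2 + 4*s + 2)/(s^2 - 2*s + 7) = (-2*s^5 + 3*s^4 - 16*s^3 - 69*s^2 + 14*s + 28)/(s^4 - 4*s^3 + 18*s^2 - 28*s + 49)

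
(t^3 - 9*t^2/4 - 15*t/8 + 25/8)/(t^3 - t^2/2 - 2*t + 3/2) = (8*t^2 - 10*t - 25)/(4*(2*t^2 + t - 3))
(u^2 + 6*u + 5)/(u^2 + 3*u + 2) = (u + 5)/(u + 2)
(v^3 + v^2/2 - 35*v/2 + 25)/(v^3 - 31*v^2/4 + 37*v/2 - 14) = 2*(2*v^2 + 5*v - 25)/(4*v^2 - 23*v + 28)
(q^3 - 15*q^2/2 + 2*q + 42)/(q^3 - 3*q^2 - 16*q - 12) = (q - 7/2)/(q + 1)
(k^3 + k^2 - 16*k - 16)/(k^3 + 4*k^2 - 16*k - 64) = (k + 1)/(k + 4)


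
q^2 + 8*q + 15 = (q + 3)*(q + 5)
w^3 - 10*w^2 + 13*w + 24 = (w - 8)*(w - 3)*(w + 1)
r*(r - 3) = r^2 - 3*r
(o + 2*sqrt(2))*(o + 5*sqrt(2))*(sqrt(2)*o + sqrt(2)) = sqrt(2)*o^3 + sqrt(2)*o^2 + 14*o^2 + 14*o + 20*sqrt(2)*o + 20*sqrt(2)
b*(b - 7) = b^2 - 7*b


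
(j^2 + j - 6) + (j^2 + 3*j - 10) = 2*j^2 + 4*j - 16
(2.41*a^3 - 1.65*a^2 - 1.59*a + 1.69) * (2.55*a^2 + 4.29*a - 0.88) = 6.1455*a^5 + 6.1314*a^4 - 13.2538*a^3 - 1.0596*a^2 + 8.6493*a - 1.4872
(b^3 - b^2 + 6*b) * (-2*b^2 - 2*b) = -2*b^5 - 10*b^3 - 12*b^2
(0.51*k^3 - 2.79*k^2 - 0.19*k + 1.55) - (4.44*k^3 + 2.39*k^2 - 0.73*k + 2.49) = -3.93*k^3 - 5.18*k^2 + 0.54*k - 0.94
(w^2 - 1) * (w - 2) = w^3 - 2*w^2 - w + 2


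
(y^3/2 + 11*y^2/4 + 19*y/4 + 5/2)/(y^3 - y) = (2*y^2 + 9*y + 10)/(4*y*(y - 1))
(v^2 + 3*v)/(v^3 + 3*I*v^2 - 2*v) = (v + 3)/(v^2 + 3*I*v - 2)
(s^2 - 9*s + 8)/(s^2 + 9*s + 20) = (s^2 - 9*s + 8)/(s^2 + 9*s + 20)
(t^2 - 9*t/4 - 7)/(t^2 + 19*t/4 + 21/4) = (t - 4)/(t + 3)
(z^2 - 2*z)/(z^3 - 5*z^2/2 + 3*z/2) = 2*(z - 2)/(2*z^2 - 5*z + 3)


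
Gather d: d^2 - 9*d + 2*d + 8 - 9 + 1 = d^2 - 7*d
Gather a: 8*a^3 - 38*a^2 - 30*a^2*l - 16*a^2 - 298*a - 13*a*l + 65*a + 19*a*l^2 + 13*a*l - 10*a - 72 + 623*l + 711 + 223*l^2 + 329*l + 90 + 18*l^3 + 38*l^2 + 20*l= 8*a^3 + a^2*(-30*l - 54) + a*(19*l^2 - 243) + 18*l^3 + 261*l^2 + 972*l + 729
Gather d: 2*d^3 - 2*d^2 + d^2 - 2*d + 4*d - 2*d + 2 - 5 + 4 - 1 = 2*d^3 - d^2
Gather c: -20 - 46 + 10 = -56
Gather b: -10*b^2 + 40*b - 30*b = -10*b^2 + 10*b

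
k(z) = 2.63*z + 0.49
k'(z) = 2.63000000000000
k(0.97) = 3.04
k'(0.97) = 2.63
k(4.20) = 11.54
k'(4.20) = 2.63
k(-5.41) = -13.74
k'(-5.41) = 2.63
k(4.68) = 12.80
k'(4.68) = 2.63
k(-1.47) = -3.38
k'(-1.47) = 2.63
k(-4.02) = -10.08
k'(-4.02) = 2.63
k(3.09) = 8.62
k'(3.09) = 2.63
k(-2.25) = -5.43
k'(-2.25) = 2.63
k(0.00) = 0.49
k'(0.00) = 2.63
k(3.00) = 8.38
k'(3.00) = 2.63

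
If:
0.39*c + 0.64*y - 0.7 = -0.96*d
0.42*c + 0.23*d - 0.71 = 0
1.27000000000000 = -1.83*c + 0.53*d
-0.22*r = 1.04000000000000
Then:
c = 0.13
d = 2.85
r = -4.73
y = -3.26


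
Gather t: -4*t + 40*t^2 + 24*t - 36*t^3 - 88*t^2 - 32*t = -36*t^3 - 48*t^2 - 12*t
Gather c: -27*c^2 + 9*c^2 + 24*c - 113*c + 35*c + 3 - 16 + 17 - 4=-18*c^2 - 54*c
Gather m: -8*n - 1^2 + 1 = -8*n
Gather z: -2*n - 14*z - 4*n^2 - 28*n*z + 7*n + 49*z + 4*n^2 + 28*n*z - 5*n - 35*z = 0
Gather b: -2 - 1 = -3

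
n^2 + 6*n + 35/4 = (n + 5/2)*(n + 7/2)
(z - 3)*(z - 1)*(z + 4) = z^3 - 13*z + 12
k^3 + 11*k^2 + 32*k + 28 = (k + 2)^2*(k + 7)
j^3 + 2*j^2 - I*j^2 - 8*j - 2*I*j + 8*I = (j - 2)*(j + 4)*(j - I)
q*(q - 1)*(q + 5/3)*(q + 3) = q^4 + 11*q^3/3 + q^2/3 - 5*q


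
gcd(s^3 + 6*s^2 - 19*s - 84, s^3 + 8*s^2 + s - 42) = s^2 + 10*s + 21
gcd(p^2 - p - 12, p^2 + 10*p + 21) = p + 3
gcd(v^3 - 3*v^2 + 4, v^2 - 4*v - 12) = 1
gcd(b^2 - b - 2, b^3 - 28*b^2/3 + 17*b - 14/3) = b - 2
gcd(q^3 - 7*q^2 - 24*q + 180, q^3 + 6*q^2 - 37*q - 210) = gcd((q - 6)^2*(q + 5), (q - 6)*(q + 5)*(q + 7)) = q^2 - q - 30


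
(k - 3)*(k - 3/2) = k^2 - 9*k/2 + 9/2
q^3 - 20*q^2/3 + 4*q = q*(q - 6)*(q - 2/3)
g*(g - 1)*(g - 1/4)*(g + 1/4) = g^4 - g^3 - g^2/16 + g/16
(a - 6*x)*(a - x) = a^2 - 7*a*x + 6*x^2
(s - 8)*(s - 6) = s^2 - 14*s + 48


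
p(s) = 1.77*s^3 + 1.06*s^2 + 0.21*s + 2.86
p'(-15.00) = 1163.16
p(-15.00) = -5735.54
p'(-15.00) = 1163.16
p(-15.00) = -5735.54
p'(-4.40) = 93.68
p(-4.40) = -128.32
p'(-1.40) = 7.65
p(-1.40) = -0.21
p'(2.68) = 44.03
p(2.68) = 45.11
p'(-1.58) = 10.12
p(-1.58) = -1.81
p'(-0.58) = 0.77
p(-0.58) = 2.75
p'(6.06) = 208.06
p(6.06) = 436.96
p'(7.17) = 288.39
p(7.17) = 711.28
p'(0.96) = 7.14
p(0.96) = 5.60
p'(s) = 5.31*s^2 + 2.12*s + 0.21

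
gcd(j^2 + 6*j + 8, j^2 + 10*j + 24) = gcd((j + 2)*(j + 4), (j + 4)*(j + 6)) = j + 4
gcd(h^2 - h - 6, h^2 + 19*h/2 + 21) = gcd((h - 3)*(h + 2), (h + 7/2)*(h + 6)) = 1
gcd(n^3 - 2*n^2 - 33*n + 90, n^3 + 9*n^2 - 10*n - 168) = n + 6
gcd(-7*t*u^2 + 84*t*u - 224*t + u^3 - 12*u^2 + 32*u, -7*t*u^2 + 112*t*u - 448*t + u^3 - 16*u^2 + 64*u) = 7*t*u - 56*t - u^2 + 8*u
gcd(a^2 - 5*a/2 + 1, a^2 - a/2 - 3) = a - 2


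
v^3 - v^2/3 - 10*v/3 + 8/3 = (v - 4/3)*(v - 1)*(v + 2)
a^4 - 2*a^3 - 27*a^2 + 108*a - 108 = (a - 3)^2*(a - 2)*(a + 6)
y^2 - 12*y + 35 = (y - 7)*(y - 5)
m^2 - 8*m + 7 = (m - 7)*(m - 1)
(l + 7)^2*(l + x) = l^3 + l^2*x + 14*l^2 + 14*l*x + 49*l + 49*x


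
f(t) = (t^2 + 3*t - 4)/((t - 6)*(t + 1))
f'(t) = (2*t + 3)/((t - 6)*(t + 1)) - (t^2 + 3*t - 4)/((t - 6)*(t + 1)^2) - (t^2 + 3*t - 4)/((t - 6)^2*(t + 1))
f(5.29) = -8.92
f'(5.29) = -14.19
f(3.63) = -1.83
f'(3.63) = -1.31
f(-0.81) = 4.46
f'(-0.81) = -23.90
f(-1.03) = -28.59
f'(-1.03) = -952.53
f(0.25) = 0.44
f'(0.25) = -0.76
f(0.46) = 0.30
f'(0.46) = -0.63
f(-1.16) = -5.35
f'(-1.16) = -33.62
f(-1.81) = -0.97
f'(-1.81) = -1.42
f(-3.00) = -0.22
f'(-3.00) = -0.30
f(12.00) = 2.26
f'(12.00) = -0.20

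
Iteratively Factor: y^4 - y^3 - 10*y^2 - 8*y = (y)*(y^3 - y^2 - 10*y - 8) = y*(y + 1)*(y^2 - 2*y - 8) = y*(y + 1)*(y + 2)*(y - 4)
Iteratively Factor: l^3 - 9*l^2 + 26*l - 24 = (l - 3)*(l^2 - 6*l + 8) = (l - 3)*(l - 2)*(l - 4)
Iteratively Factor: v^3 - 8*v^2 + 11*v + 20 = (v - 4)*(v^2 - 4*v - 5) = (v - 4)*(v + 1)*(v - 5)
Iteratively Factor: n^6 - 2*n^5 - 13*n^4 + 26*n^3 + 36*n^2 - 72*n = (n)*(n^5 - 2*n^4 - 13*n^3 + 26*n^2 + 36*n - 72) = n*(n - 2)*(n^4 - 13*n^2 + 36) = n*(n - 2)*(n + 3)*(n^3 - 3*n^2 - 4*n + 12) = n*(n - 2)*(n + 2)*(n + 3)*(n^2 - 5*n + 6) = n*(n - 3)*(n - 2)*(n + 2)*(n + 3)*(n - 2)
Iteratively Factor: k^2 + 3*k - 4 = (k + 4)*(k - 1)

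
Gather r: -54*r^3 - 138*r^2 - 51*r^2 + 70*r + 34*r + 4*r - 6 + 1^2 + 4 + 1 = -54*r^3 - 189*r^2 + 108*r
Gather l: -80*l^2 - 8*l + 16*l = -80*l^2 + 8*l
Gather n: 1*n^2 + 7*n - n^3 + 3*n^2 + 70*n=-n^3 + 4*n^2 + 77*n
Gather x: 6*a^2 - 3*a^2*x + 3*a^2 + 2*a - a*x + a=9*a^2 + 3*a + x*(-3*a^2 - a)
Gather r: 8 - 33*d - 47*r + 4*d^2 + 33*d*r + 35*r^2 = 4*d^2 - 33*d + 35*r^2 + r*(33*d - 47) + 8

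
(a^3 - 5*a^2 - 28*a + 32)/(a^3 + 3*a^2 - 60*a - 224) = (a - 1)/(a + 7)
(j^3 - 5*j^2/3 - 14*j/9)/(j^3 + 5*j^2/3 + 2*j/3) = (j - 7/3)/(j + 1)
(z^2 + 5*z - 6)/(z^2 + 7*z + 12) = (z^2 + 5*z - 6)/(z^2 + 7*z + 12)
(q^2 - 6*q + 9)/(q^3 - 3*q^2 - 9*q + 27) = 1/(q + 3)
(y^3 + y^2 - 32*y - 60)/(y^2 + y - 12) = (y^3 + y^2 - 32*y - 60)/(y^2 + y - 12)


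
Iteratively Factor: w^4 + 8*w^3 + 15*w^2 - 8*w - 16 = (w + 4)*(w^3 + 4*w^2 - w - 4) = (w + 1)*(w + 4)*(w^2 + 3*w - 4) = (w - 1)*(w + 1)*(w + 4)*(w + 4)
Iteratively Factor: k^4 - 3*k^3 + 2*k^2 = (k)*(k^3 - 3*k^2 + 2*k) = k^2*(k^2 - 3*k + 2) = k^2*(k - 2)*(k - 1)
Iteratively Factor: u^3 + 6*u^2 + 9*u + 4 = (u + 1)*(u^2 + 5*u + 4) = (u + 1)^2*(u + 4)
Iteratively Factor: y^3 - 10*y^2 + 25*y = (y - 5)*(y^2 - 5*y) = y*(y - 5)*(y - 5)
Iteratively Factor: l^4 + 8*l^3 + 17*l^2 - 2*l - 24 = (l + 4)*(l^3 + 4*l^2 + l - 6) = (l + 3)*(l + 4)*(l^2 + l - 2) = (l - 1)*(l + 3)*(l + 4)*(l + 2)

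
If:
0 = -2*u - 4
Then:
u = -2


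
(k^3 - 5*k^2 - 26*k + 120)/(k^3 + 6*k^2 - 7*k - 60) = (k^2 - 10*k + 24)/(k^2 + k - 12)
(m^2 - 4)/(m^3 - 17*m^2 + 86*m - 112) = (m + 2)/(m^2 - 15*m + 56)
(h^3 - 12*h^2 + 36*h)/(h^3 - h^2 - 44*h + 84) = h*(h - 6)/(h^2 + 5*h - 14)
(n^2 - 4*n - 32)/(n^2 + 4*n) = (n - 8)/n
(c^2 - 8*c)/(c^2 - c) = (c - 8)/(c - 1)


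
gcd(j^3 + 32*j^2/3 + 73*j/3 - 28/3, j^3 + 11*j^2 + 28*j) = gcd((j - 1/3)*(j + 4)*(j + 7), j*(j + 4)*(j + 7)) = j^2 + 11*j + 28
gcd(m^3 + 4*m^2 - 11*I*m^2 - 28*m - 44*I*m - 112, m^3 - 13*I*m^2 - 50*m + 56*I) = m^2 - 11*I*m - 28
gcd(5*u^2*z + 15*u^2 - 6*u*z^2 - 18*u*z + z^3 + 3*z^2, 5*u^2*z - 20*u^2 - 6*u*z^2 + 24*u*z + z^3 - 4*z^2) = 5*u^2 - 6*u*z + z^2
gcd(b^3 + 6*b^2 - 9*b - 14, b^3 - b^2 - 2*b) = b^2 - b - 2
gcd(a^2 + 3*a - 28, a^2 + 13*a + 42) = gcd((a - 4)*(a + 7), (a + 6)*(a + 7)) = a + 7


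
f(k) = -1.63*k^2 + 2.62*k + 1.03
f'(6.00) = -16.94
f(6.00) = -41.93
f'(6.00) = -16.94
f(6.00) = -41.93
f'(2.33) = -4.98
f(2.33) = -1.71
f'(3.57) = -9.02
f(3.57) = -10.39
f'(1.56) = -2.47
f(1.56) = 1.15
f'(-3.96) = 15.53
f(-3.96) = -34.91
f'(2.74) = -6.31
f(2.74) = -4.03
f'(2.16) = -4.42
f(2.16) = -0.92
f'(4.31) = -11.43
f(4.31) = -17.96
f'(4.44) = -11.85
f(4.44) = -19.47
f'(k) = 2.62 - 3.26*k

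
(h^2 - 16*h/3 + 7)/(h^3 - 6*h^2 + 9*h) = (h - 7/3)/(h*(h - 3))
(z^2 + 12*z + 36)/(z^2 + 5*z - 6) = (z + 6)/(z - 1)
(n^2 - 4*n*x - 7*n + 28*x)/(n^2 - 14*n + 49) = (n - 4*x)/(n - 7)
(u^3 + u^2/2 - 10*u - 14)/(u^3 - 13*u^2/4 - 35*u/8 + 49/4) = 4*(u + 2)/(4*u - 7)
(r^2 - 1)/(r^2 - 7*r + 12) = (r^2 - 1)/(r^2 - 7*r + 12)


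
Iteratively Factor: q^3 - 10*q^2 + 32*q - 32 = (q - 4)*(q^2 - 6*q + 8) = (q - 4)^2*(q - 2)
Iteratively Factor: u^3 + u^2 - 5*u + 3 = (u - 1)*(u^2 + 2*u - 3) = (u - 1)^2*(u + 3)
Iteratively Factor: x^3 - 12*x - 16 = (x + 2)*(x^2 - 2*x - 8) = (x + 2)^2*(x - 4)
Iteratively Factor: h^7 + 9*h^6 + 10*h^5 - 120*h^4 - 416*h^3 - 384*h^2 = (h)*(h^6 + 9*h^5 + 10*h^4 - 120*h^3 - 416*h^2 - 384*h) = h*(h + 3)*(h^5 + 6*h^4 - 8*h^3 - 96*h^2 - 128*h) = h*(h + 3)*(h + 4)*(h^4 + 2*h^3 - 16*h^2 - 32*h) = h*(h + 3)*(h + 4)^2*(h^3 - 2*h^2 - 8*h) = h*(h - 4)*(h + 3)*(h + 4)^2*(h^2 + 2*h) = h*(h - 4)*(h + 2)*(h + 3)*(h + 4)^2*(h)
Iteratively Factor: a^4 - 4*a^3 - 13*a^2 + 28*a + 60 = (a - 5)*(a^3 + a^2 - 8*a - 12) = (a - 5)*(a + 2)*(a^2 - a - 6) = (a - 5)*(a + 2)^2*(a - 3)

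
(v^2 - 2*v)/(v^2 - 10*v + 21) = v*(v - 2)/(v^2 - 10*v + 21)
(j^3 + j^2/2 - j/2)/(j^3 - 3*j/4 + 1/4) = 2*j/(2*j - 1)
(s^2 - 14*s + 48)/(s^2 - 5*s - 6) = (s - 8)/(s + 1)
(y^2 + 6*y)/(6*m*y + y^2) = (y + 6)/(6*m + y)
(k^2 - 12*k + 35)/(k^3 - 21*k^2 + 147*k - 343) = (k - 5)/(k^2 - 14*k + 49)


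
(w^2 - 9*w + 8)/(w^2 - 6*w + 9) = (w^2 - 9*w + 8)/(w^2 - 6*w + 9)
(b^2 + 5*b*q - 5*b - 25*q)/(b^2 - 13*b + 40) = (b + 5*q)/(b - 8)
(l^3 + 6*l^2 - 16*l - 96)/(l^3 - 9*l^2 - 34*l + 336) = (l^2 - 16)/(l^2 - 15*l + 56)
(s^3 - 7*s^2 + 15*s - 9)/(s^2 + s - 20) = (s^3 - 7*s^2 + 15*s - 9)/(s^2 + s - 20)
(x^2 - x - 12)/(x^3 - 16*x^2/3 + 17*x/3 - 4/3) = 3*(x + 3)/(3*x^2 - 4*x + 1)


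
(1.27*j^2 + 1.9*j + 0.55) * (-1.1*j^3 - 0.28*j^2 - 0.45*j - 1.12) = -1.397*j^5 - 2.4456*j^4 - 1.7085*j^3 - 2.4314*j^2 - 2.3755*j - 0.616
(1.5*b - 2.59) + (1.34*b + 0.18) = 2.84*b - 2.41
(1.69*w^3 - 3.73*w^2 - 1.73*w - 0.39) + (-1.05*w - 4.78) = 1.69*w^3 - 3.73*w^2 - 2.78*w - 5.17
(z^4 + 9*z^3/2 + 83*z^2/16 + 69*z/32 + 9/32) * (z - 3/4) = z^5 + 15*z^4/4 + 29*z^3/16 - 111*z^2/64 - 171*z/128 - 27/128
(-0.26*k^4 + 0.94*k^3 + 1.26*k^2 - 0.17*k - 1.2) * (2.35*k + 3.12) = -0.611*k^5 + 1.3978*k^4 + 5.8938*k^3 + 3.5317*k^2 - 3.3504*k - 3.744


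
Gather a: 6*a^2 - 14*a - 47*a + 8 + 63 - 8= 6*a^2 - 61*a + 63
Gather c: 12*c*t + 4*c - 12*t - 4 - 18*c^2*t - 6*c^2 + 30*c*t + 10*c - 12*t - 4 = c^2*(-18*t - 6) + c*(42*t + 14) - 24*t - 8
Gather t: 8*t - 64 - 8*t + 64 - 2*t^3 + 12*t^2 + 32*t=-2*t^3 + 12*t^2 + 32*t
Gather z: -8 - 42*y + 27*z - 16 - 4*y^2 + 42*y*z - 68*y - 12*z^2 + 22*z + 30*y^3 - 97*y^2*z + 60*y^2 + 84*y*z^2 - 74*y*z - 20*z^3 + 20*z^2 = 30*y^3 + 56*y^2 - 110*y - 20*z^3 + z^2*(84*y + 8) + z*(-97*y^2 - 32*y + 49) - 24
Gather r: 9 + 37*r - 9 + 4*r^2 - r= 4*r^2 + 36*r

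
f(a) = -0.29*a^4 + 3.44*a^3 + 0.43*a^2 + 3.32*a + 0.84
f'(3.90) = 94.83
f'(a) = -1.16*a^3 + 10.32*a^2 + 0.86*a + 3.32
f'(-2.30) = 70.05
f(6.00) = 403.44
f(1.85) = 26.84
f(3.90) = 157.30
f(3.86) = 153.53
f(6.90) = 516.94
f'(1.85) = 32.89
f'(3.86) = 93.69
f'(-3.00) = 124.94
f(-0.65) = -2.13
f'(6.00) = 129.44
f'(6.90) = 119.52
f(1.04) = 8.29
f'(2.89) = 64.00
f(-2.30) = -54.49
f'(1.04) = 14.07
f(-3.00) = -121.62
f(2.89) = 76.83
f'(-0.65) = 7.44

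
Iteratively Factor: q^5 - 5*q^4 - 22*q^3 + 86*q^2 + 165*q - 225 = (q + 3)*(q^4 - 8*q^3 + 2*q^2 + 80*q - 75) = (q + 3)^2*(q^3 - 11*q^2 + 35*q - 25) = (q - 5)*(q + 3)^2*(q^2 - 6*q + 5) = (q - 5)^2*(q + 3)^2*(q - 1)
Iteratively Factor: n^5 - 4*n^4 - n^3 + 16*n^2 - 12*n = (n - 2)*(n^4 - 2*n^3 - 5*n^2 + 6*n) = (n - 3)*(n - 2)*(n^3 + n^2 - 2*n) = (n - 3)*(n - 2)*(n + 2)*(n^2 - n) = (n - 3)*(n - 2)*(n - 1)*(n + 2)*(n)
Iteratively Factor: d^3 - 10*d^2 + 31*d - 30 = (d - 2)*(d^2 - 8*d + 15) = (d - 3)*(d - 2)*(d - 5)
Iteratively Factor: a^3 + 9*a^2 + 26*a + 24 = (a + 4)*(a^2 + 5*a + 6) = (a + 3)*(a + 4)*(a + 2)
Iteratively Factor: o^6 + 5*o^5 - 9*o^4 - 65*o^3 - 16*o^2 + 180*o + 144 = (o - 3)*(o^5 + 8*o^4 + 15*o^3 - 20*o^2 - 76*o - 48) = (o - 3)*(o + 4)*(o^4 + 4*o^3 - o^2 - 16*o - 12) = (o - 3)*(o + 3)*(o + 4)*(o^3 + o^2 - 4*o - 4) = (o - 3)*(o - 2)*(o + 3)*(o + 4)*(o^2 + 3*o + 2) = (o - 3)*(o - 2)*(o + 1)*(o + 3)*(o + 4)*(o + 2)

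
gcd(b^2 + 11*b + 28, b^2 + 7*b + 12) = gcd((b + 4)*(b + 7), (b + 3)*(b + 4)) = b + 4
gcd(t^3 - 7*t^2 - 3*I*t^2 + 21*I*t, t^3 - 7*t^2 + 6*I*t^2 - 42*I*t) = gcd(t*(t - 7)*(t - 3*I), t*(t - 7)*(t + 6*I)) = t^2 - 7*t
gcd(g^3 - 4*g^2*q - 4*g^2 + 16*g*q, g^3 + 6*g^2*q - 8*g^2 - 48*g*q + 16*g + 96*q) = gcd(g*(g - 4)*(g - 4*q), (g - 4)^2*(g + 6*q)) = g - 4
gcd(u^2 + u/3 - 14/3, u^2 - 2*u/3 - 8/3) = u - 2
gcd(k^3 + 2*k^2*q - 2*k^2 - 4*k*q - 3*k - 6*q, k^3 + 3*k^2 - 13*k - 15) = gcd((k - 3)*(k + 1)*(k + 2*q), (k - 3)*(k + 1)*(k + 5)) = k^2 - 2*k - 3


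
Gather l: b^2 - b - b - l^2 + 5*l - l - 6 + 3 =b^2 - 2*b - l^2 + 4*l - 3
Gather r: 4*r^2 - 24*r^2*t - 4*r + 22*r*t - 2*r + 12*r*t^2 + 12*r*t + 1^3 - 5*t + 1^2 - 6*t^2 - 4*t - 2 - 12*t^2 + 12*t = r^2*(4 - 24*t) + r*(12*t^2 + 34*t - 6) - 18*t^2 + 3*t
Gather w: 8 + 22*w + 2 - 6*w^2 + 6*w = -6*w^2 + 28*w + 10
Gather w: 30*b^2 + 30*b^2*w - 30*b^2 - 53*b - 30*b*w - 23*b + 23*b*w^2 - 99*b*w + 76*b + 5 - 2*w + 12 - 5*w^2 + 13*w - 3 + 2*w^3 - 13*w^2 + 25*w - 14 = 2*w^3 + w^2*(23*b - 18) + w*(30*b^2 - 129*b + 36)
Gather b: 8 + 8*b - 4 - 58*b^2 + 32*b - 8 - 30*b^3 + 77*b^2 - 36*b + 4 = -30*b^3 + 19*b^2 + 4*b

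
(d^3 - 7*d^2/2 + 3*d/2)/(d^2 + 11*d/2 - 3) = d*(d - 3)/(d + 6)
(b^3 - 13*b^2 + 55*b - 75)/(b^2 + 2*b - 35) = (b^2 - 8*b + 15)/(b + 7)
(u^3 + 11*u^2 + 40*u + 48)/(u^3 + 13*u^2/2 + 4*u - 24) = 2*(u + 3)/(2*u - 3)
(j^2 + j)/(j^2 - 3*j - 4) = j/(j - 4)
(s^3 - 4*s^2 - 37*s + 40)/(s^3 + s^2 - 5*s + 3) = (s^2 - 3*s - 40)/(s^2 + 2*s - 3)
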